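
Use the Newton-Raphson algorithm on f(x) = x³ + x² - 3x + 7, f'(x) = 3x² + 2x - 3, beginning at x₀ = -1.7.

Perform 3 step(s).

f(x) = x³ + x² - 3x + 7
f'(x) = 3x² + 2x - 3
x₀ = -1.7

Newton-Raphson formula: x_{n+1} = x_n - f(x_n)/f'(x_n)

Iteration 1:
  f(-1.700000) = 10.077000
  f'(-1.700000) = 2.270000
  x_1 = -1.700000 - 10.077000/2.270000 = -6.139207
Iteration 2:
  f(-6.139207) = -168.278389
  f'(-6.139207) = 97.791175
  x_2 = -6.139207 - (-168.278389)/97.791175 = -4.418414
Iteration 3:
  f(-4.418414) = -46.480336
  f'(-4.418414) = 46.730315
  x_3 = -4.418414 - (-46.480336)/46.730315 = -3.423763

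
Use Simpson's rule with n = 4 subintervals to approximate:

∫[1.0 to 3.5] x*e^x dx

f(x) = x*e^x
a = 1.0, b = 3.5, n = 4
h = (b - a)/n = 0.625000

Simpson's rule: (h/3)[f(x₀) + 4f(x₁) + 2f(x₂) + ... + f(xₙ)]

x_0 = 1.0000, f(x_0) = 2.718282, coefficient = 1
x_1 = 1.6250, f(x_1) = 8.252431, coefficient = 4
x_2 = 2.2500, f(x_2) = 21.347406, coefficient = 2
x_3 = 2.8750, f(x_3) = 50.960594, coefficient = 4
x_4 = 3.5000, f(x_4) = 115.904082, coefficient = 1

I ≈ (0.625000/3) × 398.169276 = 82.951933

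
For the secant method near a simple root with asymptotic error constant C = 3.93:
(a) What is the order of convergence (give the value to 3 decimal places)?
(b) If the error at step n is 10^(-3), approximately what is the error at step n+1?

(a) Secant method has superlinear convergence with order φ = (1+√5)/2 ≈ 1.618.
    This means |e_{n+1}| ≈ C|e_n|^1.618.

(b) With |e_n| = 10^(-3) and C = 3.93:
    |e_{n+1}| ≈ 3.93 × (10^(-3))^1.618 = 3.93 × 10^(-4.85)

(a) ≈ 1.618 (golden ratio); (b) |e_{n+1}| ≈ 5.499e-05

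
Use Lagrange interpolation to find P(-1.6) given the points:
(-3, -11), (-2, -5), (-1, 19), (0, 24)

Lagrange interpolation formula:
P(x) = Σ yᵢ × Lᵢ(x)
where Lᵢ(x) = Π_{j≠i} (x - xⱼ)/(xᵢ - xⱼ)

L_0(-1.6) = (-1.6 - (-2))/(-3 - (-2)) × (-1.6 - (-1))/(-3 - (-1)) × (-1.6 - 0)/(-3 - 0) = -0.064000
L_1(-1.6) = (-1.6 - (-3))/(-2 - (-3)) × (-1.6 - (-1))/(-2 - (-1)) × (-1.6 - 0)/(-2 - 0) = 0.672000
L_2(-1.6) = (-1.6 - (-3))/(-1 - (-3)) × (-1.6 - (-2))/(-1 - (-2)) × (-1.6 - 0)/(-1 - 0) = 0.448000
L_3(-1.6) = (-1.6 - (-3))/(0 - (-3)) × (-1.6 - (-2))/(0 - (-2)) × (-1.6 - (-1))/(0 - (-1)) = -0.056000

P(-1.6) = (-11)×L_0(-1.6) + (-5)×L_1(-1.6) + 19×L_2(-1.6) + 24×L_3(-1.6)
P(-1.6) = 4.512000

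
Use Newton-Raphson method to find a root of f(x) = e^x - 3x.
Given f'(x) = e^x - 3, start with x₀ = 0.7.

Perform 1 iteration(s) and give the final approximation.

f(x) = e^x - 3x
f'(x) = e^x - 3
x₀ = 0.7

Newton-Raphson formula: x_{n+1} = x_n - f(x_n)/f'(x_n)

Iteration 1:
  f(0.700000) = -0.086247
  f'(0.700000) = -0.986247
  x_1 = 0.700000 - (-0.086247)/(-0.986247) = 0.612550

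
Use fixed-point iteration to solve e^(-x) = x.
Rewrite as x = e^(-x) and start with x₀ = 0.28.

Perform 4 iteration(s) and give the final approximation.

Equation: e^(-x) = x
Fixed-point form: x = e^(-x)
x₀ = 0.28

x_1 = g(0.280000) = 0.755784
x_2 = g(0.755784) = 0.469642
x_3 = g(0.469642) = 0.625226
x_4 = g(0.625226) = 0.535141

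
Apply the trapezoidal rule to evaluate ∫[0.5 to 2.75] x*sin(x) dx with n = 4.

f(x) = x*sin(x)
a = 0.5, b = 2.75, n = 4
h = (b - a)/n = 0.562500

Trapezoidal rule: (h/2)[f(x₀) + 2f(x₁) + 2f(x₂) + ... + f(xₙ)]

x_0 = 0.5000, f(x_0) = 0.239713, coefficient = 1
x_1 = 1.0625, f(x_1) = 0.928173, coefficient = 2
x_2 = 1.6250, f(x_2) = 1.622613, coefficient = 2
x_3 = 2.1875, f(x_3) = 1.784539, coefficient = 2
x_4 = 2.7500, f(x_4) = 1.049568, coefficient = 1

I ≈ (0.562500/2) × 9.959932 = 2.801231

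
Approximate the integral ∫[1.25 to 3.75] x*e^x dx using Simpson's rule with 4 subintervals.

f(x) = x*e^x
a = 1.25, b = 3.75, n = 4
h = (b - a)/n = 0.625000

Simpson's rule: (h/3)[f(x₀) + 4f(x₁) + 2f(x₂) + ... + f(xₙ)]

x_0 = 1.2500, f(x_0) = 4.362929, coefficient = 1
x_1 = 1.8750, f(x_1) = 12.226536, coefficient = 4
x_2 = 2.5000, f(x_2) = 30.456235, coefficient = 2
x_3 = 3.1250, f(x_3) = 71.124672, coefficient = 4
x_4 = 3.7500, f(x_4) = 159.454058, coefficient = 1

I ≈ (0.625000/3) × 558.134288 = 116.277977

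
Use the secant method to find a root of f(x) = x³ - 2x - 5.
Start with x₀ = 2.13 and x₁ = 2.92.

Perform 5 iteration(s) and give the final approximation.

f(x) = x³ - 2x - 5
x₀ = 2.13, x₁ = 2.92

Secant formula: x_{n+1} = x_n - f(x_n)(x_n - x_{n-1})/(f(x_n) - f(x_{n-1}))

Iteration 1:
  f(2.130000) = 0.403597
  f(2.920000) = 14.057088
  x_2 = 2.920000 - 14.057088×(2.920000 - 2.130000)/(14.057088 - 0.403597)
       = 2.106648
Iteration 2:
  f(2.920000) = 14.057088
  f(2.106648) = 0.135931
  x_3 = 2.106648 - 0.135931×(2.106648 - 2.920000)/(0.135931 - 14.057088)
       = 2.098706
Iteration 3:
  f(2.106648) = 0.135931
  f(2.098706) = 0.046476
  x_4 = 2.098706 - 0.046476×(2.098706 - 2.106648)/(0.046476 - 0.135931)
       = 2.094580
Iteration 4:
  f(2.098706) = 0.046476
  f(2.094580) = 0.000314
  x_5 = 2.094580 - 0.000314×(2.094580 - 2.098706)/(0.000314 - 0.046476)
       = 2.094552
Iteration 5:
  f(2.094580) = 0.000314
  f(2.094552) = 0.000001
  x_6 = 2.094552 - 0.000001×(2.094552 - 2.094580)/(0.000001 - 0.000314)
       = 2.094551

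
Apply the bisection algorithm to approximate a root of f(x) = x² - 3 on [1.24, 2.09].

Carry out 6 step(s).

f(x) = x² - 3
Initial interval: [1.24, 2.09]

Iteration 1:
  c_1 = (1.240000 + 2.090000)/2 = 1.665000
  f(c_1) = f(1.665000) = -0.227775
  f(a) × f(c) ≥ 0, new interval: [1.665000, 2.090000]
Iteration 2:
  c_2 = (1.665000 + 2.090000)/2 = 1.877500
  f(c_2) = f(1.877500) = 0.525006
  f(a) × f(c) < 0, new interval: [1.665000, 1.877500]
Iteration 3:
  c_3 = (1.665000 + 1.877500)/2 = 1.771250
  f(c_3) = f(1.771250) = 0.137327
  f(a) × f(c) < 0, new interval: [1.665000, 1.771250]
Iteration 4:
  c_4 = (1.665000 + 1.771250)/2 = 1.718125
  f(c_4) = f(1.718125) = -0.048046
  f(a) × f(c) ≥ 0, new interval: [1.718125, 1.771250]
Iteration 5:
  c_5 = (1.718125 + 1.771250)/2 = 1.744687
  f(c_5) = f(1.744687) = 0.043934
  f(a) × f(c) < 0, new interval: [1.718125, 1.744687]
Iteration 6:
  c_6 = (1.718125 + 1.744687)/2 = 1.731406
  f(c_6) = f(1.731406) = -0.002232
  f(a) × f(c) ≥ 0, new interval: [1.731406, 1.744687]

After 6 iteration(s), the approximation is c_6 = 1.731406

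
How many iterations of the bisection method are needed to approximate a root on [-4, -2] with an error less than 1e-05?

We need (b-a)/2^n ≤ 1e-05
(-2 - (-4))/2^n ≤ 1e-05
2/2^n ≤ 1e-05
2^n ≥ 200000
n ≥ log₂(200000) = 17.61
n ≥ 18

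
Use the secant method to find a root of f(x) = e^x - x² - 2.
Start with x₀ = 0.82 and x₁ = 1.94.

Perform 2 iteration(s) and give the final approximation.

f(x) = e^x - x² - 2
x₀ = 0.82, x₁ = 1.94

Secant formula: x_{n+1} = x_n - f(x_n)(x_n - x_{n-1})/(f(x_n) - f(x_{n-1}))

Iteration 1:
  f(0.820000) = -0.401900
  f(1.940000) = 1.195151
  x_2 = 1.940000 - 1.195151×(1.940000 - 0.820000)/(1.195151 - (-0.401900))
       = 1.101850
Iteration 2:
  f(1.940000) = 1.195151
  f(1.101850) = -0.204345
  x_3 = 1.101850 - (-0.204345)×(1.101850 - 1.940000)/(-0.204345 - 1.195151)
       = 1.224231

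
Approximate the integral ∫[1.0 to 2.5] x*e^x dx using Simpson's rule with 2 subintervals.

f(x) = x*e^x
a = 1.0, b = 2.5, n = 2
h = (b - a)/n = 0.750000

Simpson's rule: (h/3)[f(x₀) + 4f(x₁) + 2f(x₂) + ... + f(xₙ)]

x_0 = 1.0000, f(x_0) = 2.718282, coefficient = 1
x_1 = 1.7500, f(x_1) = 10.070555, coefficient = 4
x_2 = 2.5000, f(x_2) = 30.456235, coefficient = 1

I ≈ (0.750000/3) × 73.456735 = 18.364184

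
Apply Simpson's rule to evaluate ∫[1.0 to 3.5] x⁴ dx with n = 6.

f(x) = x⁴
a = 1.0, b = 3.5, n = 6
h = (b - a)/n = 0.416667

Simpson's rule: (h/3)[f(x₀) + 4f(x₁) + 2f(x₂) + ... + f(xₙ)]

x_0 = 1.0000, f(x_0) = 1.000000, coefficient = 1
x_1 = 1.4167, f(x_1) = 4.027826, coefficient = 4
x_2 = 1.8333, f(x_2) = 11.297068, coefficient = 2
x_3 = 2.2500, f(x_3) = 25.628906, coefficient = 4
x_4 = 2.6667, f(x_4) = 50.567901, coefficient = 2
x_5 = 3.0833, f(x_5) = 90.381993, coefficient = 4
x_6 = 3.5000, f(x_6) = 150.062500, coefficient = 1

I ≈ (0.416667/3) × 754.947338 = 104.853797
Exact value: 104.843750
Error: 0.010047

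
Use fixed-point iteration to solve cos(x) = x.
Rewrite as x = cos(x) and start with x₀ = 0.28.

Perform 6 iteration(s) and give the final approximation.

Equation: cos(x) = x
Fixed-point form: x = cos(x)
x₀ = 0.28

x_1 = g(0.280000) = 0.961055
x_2 = g(0.961055) = 0.572655
x_3 = g(0.572655) = 0.840465
x_4 = g(0.840465) = 0.667116
x_5 = g(0.667116) = 0.785609
x_6 = g(0.785609) = 0.706958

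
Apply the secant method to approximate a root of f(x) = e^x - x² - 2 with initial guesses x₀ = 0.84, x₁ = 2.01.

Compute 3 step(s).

f(x) = e^x - x² - 2
x₀ = 0.84, x₁ = 2.01

Secant formula: x_{n+1} = x_n - f(x_n)(x_n - x_{n-1})/(f(x_n) - f(x_{n-1}))

Iteration 1:
  f(0.840000) = -0.389233
  f(2.010000) = 1.423217
  x_2 = 2.010000 - 1.423217×(2.010000 - 0.840000)/(1.423217 - (-0.389233))
       = 1.091264
Iteration 2:
  f(2.010000) = 1.423217
  f(1.091264) = -0.212822
  x_3 = 1.091264 - (-0.212822)×(1.091264 - 2.010000)/(-0.212822 - 1.423217)
       = 1.210776
Iteration 3:
  f(1.091264) = -0.212822
  f(1.210776) = -0.109891
  x_4 = 1.210776 - (-0.109891)×(1.210776 - 1.091264)/(-0.109891 - (-0.212822))
       = 1.338369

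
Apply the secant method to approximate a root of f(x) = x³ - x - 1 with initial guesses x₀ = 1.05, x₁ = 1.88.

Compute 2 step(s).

f(x) = x³ - x - 1
x₀ = 1.05, x₁ = 1.88

Secant formula: x_{n+1} = x_n - f(x_n)(x_n - x_{n-1})/(f(x_n) - f(x_{n-1}))

Iteration 1:
  f(1.050000) = -0.892375
  f(1.880000) = 3.764672
  x_2 = 1.880000 - 3.764672×(1.880000 - 1.050000)/(3.764672 - (-0.892375))
       = 1.209043
Iteration 2:
  f(1.880000) = 3.764672
  f(1.209043) = -0.441682
  x_3 = 1.209043 - (-0.441682)×(1.209043 - 1.880000)/(-0.441682 - 3.764672)
       = 1.279496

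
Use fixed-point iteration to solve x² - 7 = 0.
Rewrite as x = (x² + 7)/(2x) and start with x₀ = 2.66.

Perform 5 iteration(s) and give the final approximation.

Equation: x² - 7 = 0
Fixed-point form: x = (x² + 7)/(2x)
x₀ = 2.66

x_1 = g(2.660000) = 2.645789
x_2 = g(2.645789) = 2.645751
x_3 = g(2.645751) = 2.645751
x_4 = g(2.645751) = 2.645751
x_5 = g(2.645751) = 2.645751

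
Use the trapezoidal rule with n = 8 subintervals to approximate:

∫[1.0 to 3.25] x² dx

f(x) = x²
a = 1.0, b = 3.25, n = 8
h = (b - a)/n = 0.281250

Trapezoidal rule: (h/2)[f(x₀) + 2f(x₁) + 2f(x₂) + ... + f(xₙ)]

x_0 = 1.0000, f(x_0) = 1.000000, coefficient = 1
x_1 = 1.2812, f(x_1) = 1.641602, coefficient = 2
x_2 = 1.5625, f(x_2) = 2.441406, coefficient = 2
x_3 = 1.8438, f(x_3) = 3.399414, coefficient = 2
x_4 = 2.1250, f(x_4) = 4.515625, coefficient = 2
x_5 = 2.4062, f(x_5) = 5.790039, coefficient = 2
x_6 = 2.6875, f(x_6) = 7.222656, coefficient = 2
x_7 = 2.9688, f(x_7) = 8.813477, coefficient = 2
x_8 = 3.2500, f(x_8) = 10.562500, coefficient = 1

I ≈ (0.281250/2) × 79.210938 = 11.139038
Exact value: 11.109375
Error: 0.029663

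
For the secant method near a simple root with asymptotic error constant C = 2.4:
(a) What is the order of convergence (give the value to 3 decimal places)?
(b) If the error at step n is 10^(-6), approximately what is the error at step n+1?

(a) Secant method has superlinear convergence with order φ = (1+√5)/2 ≈ 1.618.
    This means |e_{n+1}| ≈ C|e_n|^1.618.

(b) With |e_n| = 10^(-6) and C = 2.4:
    |e_{n+1}| ≈ 2.4 × (10^(-6))^1.618 = 2.4 × 10^(-9.71)

(a) ≈ 1.618 (golden ratio); (b) |e_{n+1}| ≈ 4.699e-10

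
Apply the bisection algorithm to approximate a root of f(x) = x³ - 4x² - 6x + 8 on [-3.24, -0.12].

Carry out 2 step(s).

f(x) = x³ - 4x² - 6x + 8
Initial interval: [-3.24, -0.12]

Iteration 1:
  c_1 = (-3.240000 + (-0.120000))/2 = -1.680000
  f(c_1) = f(-1.680000) = 2.048768
  f(a) × f(c) < 0, new interval: [-3.240000, -1.680000]
Iteration 2:
  c_2 = (-3.240000 + (-1.680000))/2 = -2.460000
  f(c_2) = f(-2.460000) = -16.333336
  f(a) × f(c) ≥ 0, new interval: [-2.460000, -1.680000]

After 2 iteration(s), the approximation is c_2 = -2.460000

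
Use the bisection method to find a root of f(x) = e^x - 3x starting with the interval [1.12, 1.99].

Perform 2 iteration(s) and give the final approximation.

f(x) = e^x - 3x
Initial interval: [1.12, 1.99]

Iteration 1:
  c_1 = (1.120000 + 1.990000)/2 = 1.555000
  f(c_1) = f(1.555000) = 0.070087
  f(a) × f(c) < 0, new interval: [1.120000, 1.555000]
Iteration 2:
  c_2 = (1.120000 + 1.555000)/2 = 1.337500
  f(c_2) = f(1.337500) = -0.202992
  f(a) × f(c) ≥ 0, new interval: [1.337500, 1.555000]

After 2 iteration(s), the approximation is c_2 = 1.337500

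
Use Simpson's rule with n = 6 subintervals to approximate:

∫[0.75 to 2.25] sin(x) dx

f(x) = sin(x)
a = 0.75, b = 2.25, n = 6
h = (b - a)/n = 0.250000

Simpson's rule: (h/3)[f(x₀) + 4f(x₁) + 2f(x₂) + ... + f(xₙ)]

x_0 = 0.7500, f(x_0) = 0.681639, coefficient = 1
x_1 = 1.0000, f(x_1) = 0.841471, coefficient = 4
x_2 = 1.2500, f(x_2) = 0.948985, coefficient = 2
x_3 = 1.5000, f(x_3) = 0.997495, coefficient = 4
x_4 = 1.7500, f(x_4) = 0.983986, coefficient = 2
x_5 = 2.0000, f(x_5) = 0.909297, coefficient = 4
x_6 = 2.2500, f(x_6) = 0.778073, coefficient = 1

I ≈ (0.250000/3) × 16.318707 = 1.359892
Exact value: 1.359862
Error: 0.000030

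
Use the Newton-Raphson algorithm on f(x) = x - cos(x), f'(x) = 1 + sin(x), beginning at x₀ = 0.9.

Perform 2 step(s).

f(x) = x - cos(x)
f'(x) = 1 + sin(x)
x₀ = 0.9

Newton-Raphson formula: x_{n+1} = x_n - f(x_n)/f'(x_n)

Iteration 1:
  f(0.900000) = 0.278390
  f'(0.900000) = 1.783327
  x_1 = 0.900000 - 0.278390/1.783327 = 0.743893
Iteration 2:
  f(0.743893) = 0.008055
  f'(0.743893) = 1.677158
  x_2 = 0.743893 - 0.008055/1.677158 = 0.739090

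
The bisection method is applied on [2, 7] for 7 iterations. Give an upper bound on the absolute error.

Bisection error bound: |error| ≤ (b-a)/2^n
|error| ≤ (7 - 2)/2^7 = 5/2^7
|error| ≤ 0.0390625000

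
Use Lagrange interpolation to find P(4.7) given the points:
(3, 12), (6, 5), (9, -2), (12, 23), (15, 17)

Lagrange interpolation formula:
P(x) = Σ yᵢ × Lᵢ(x)
where Lᵢ(x) = Π_{j≠i} (x - xⱼ)/(xᵢ - xⱼ)

L_0(4.7) = (4.7 - 6)/(3 - 6) × (4.7 - 9)/(3 - 9) × (4.7 - 12)/(3 - 12) × (4.7 - 15)/(3 - 15) = 0.216210
L_1(4.7) = (4.7 - 3)/(6 - 3) × (4.7 - 9)/(6 - 9) × (4.7 - 12)/(6 - 12) × (4.7 - 15)/(6 - 15) = 1.130944
L_2(4.7) = (4.7 - 3)/(9 - 3) × (4.7 - 6)/(9 - 6) × (4.7 - 12)/(9 - 12) × (4.7 - 15)/(9 - 15) = -0.512870
L_3(4.7) = (4.7 - 3)/(12 - 3) × (4.7 - 6)/(12 - 6) × (4.7 - 9)/(12 - 9) × (4.7 - 15)/(12 - 15) = 0.201401
L_4(4.7) = (4.7 - 3)/(15 - 3) × (4.7 - 6)/(15 - 6) × (4.7 - 9)/(15 - 9) × (4.7 - 12)/(15 - 12) = -0.035685

P(4.7) = 12×L_0(4.7) + 5×L_1(4.7) + (-2)×L_2(4.7) + 23×L_3(4.7) + 17×L_4(4.7)
P(4.7) = 13.300557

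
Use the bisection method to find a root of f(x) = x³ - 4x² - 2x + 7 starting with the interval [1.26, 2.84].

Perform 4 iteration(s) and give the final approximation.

f(x) = x³ - 4x² - 2x + 7
Initial interval: [1.26, 2.84]

Iteration 1:
  c_1 = (1.260000 + 2.840000)/2 = 2.050000
  f(c_1) = f(2.050000) = -5.294875
  f(a) × f(c) < 0, new interval: [1.260000, 2.050000]
Iteration 2:
  c_2 = (1.260000 + 2.050000)/2 = 1.655000
  f(c_2) = f(1.655000) = -2.733014
  f(a) × f(c) < 0, new interval: [1.260000, 1.655000]
Iteration 3:
  c_3 = (1.260000 + 1.655000)/2 = 1.457500
  f(c_3) = f(1.457500) = -1.316049
  f(a) × f(c) < 0, new interval: [1.260000, 1.457500]
Iteration 4:
  c_4 = (1.260000 + 1.457500)/2 = 1.358750
  f(c_4) = f(1.358750) = -0.593780
  f(a) × f(c) < 0, new interval: [1.260000, 1.358750]

After 4 iteration(s), the approximation is c_4 = 1.358750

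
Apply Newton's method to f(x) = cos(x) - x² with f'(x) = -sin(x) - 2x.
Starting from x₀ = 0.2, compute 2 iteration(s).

f(x) = cos(x) - x²
f'(x) = -sin(x) - 2x
x₀ = 0.2

Newton-Raphson formula: x_{n+1} = x_n - f(x_n)/f'(x_n)

Iteration 1:
  f(0.200000) = 0.940067
  f'(0.200000) = -0.598669
  x_1 = 0.200000 - 0.940067/(-0.598669) = 1.770260
Iteration 2:
  f(1.770260) = -3.331965
  f'(1.770260) = -4.520693
  x_2 = 1.770260 - (-3.331965)/(-4.520693) = 1.033213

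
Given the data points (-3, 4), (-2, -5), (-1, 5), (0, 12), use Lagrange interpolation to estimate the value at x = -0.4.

Lagrange interpolation formula:
P(x) = Σ yᵢ × Lᵢ(x)
where Lᵢ(x) = Π_{j≠i} (x - xⱼ)/(xᵢ - xⱼ)

L_0(-0.4) = (-0.4 - (-2))/(-3 - (-2)) × (-0.4 - (-1))/(-3 - (-1)) × (-0.4 - 0)/(-3 - 0) = 0.064000
L_1(-0.4) = (-0.4 - (-3))/(-2 - (-3)) × (-0.4 - (-1))/(-2 - (-1)) × (-0.4 - 0)/(-2 - 0) = -0.312000
L_2(-0.4) = (-0.4 - (-3))/(-1 - (-3)) × (-0.4 - (-2))/(-1 - (-2)) × (-0.4 - 0)/(-1 - 0) = 0.832000
L_3(-0.4) = (-0.4 - (-3))/(0 - (-3)) × (-0.4 - (-2))/(0 - (-2)) × (-0.4 - (-1))/(0 - (-1)) = 0.416000

P(-0.4) = 4×L_0(-0.4) + (-5)×L_1(-0.4) + 5×L_2(-0.4) + 12×L_3(-0.4)
P(-0.4) = 10.968000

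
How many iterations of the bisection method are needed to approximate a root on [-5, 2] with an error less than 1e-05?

We need (b-a)/2^n ≤ 1e-05
(2 - (-5))/2^n ≤ 1e-05
7/2^n ≤ 1e-05
2^n ≥ 700000
n ≥ log₂(700000) = 19.42
n ≥ 20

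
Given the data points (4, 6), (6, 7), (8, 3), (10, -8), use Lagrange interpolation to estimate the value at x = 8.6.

Lagrange interpolation formula:
P(x) = Σ yᵢ × Lᵢ(x)
where Lᵢ(x) = Π_{j≠i} (x - xⱼ)/(xᵢ - xⱼ)

L_0(8.6) = (8.6 - 6)/(4 - 6) × (8.6 - 8)/(4 - 8) × (8.6 - 10)/(4 - 10) = 0.045500
L_1(8.6) = (8.6 - 4)/(6 - 4) × (8.6 - 8)/(6 - 8) × (8.6 - 10)/(6 - 10) = -0.241500
L_2(8.6) = (8.6 - 4)/(8 - 4) × (8.6 - 6)/(8 - 6) × (8.6 - 10)/(8 - 10) = 1.046500
L_3(8.6) = (8.6 - 4)/(10 - 4) × (8.6 - 6)/(10 - 6) × (8.6 - 8)/(10 - 8) = 0.149500

P(8.6) = 6×L_0(8.6) + 7×L_1(8.6) + 3×L_2(8.6) + (-8)×L_3(8.6)
P(8.6) = 0.526000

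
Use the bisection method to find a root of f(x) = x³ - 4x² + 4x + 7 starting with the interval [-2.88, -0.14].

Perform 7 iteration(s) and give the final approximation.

f(x) = x³ - 4x² + 4x + 7
Initial interval: [-2.88, -0.14]

Iteration 1:
  c_1 = (-2.880000 + (-0.140000))/2 = -1.510000
  f(c_1) = f(-1.510000) = -11.603351
  f(a) × f(c) ≥ 0, new interval: [-1.510000, -0.140000]
Iteration 2:
  c_2 = (-1.510000 + (-0.140000))/2 = -0.825000
  f(c_2) = f(-0.825000) = 0.415984
  f(a) × f(c) < 0, new interval: [-1.510000, -0.825000]
Iteration 3:
  c_3 = (-1.510000 + (-0.825000))/2 = -1.167500
  f(c_3) = f(-1.167500) = -4.713593
  f(a) × f(c) ≥ 0, new interval: [-1.167500, -0.825000]
Iteration 4:
  c_4 = (-1.167500 + (-0.825000))/2 = -0.996250
  f(c_4) = f(-0.996250) = -1.943848
  f(a) × f(c) ≥ 0, new interval: [-0.996250, -0.825000]
Iteration 5:
  c_5 = (-0.996250 + (-0.825000))/2 = -0.910625
  f(c_5) = f(-0.910625) = -0.714576
  f(a) × f(c) ≥ 0, new interval: [-0.910625, -0.825000]
Iteration 6:
  c_6 = (-0.910625 + (-0.825000))/2 = -0.867812
  f(c_6) = f(-0.867812) = -0.137192
  f(a) × f(c) ≥ 0, new interval: [-0.867812, -0.825000]
Iteration 7:
  c_7 = (-0.867812 + (-0.825000))/2 = -0.846406
  f(c_7) = f(-0.846406) = 0.142392
  f(a) × f(c) < 0, new interval: [-0.867812, -0.846406]

After 7 iteration(s), the approximation is c_7 = -0.846406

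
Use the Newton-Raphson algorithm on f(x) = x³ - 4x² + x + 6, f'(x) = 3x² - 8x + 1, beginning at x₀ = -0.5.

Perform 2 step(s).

f(x) = x³ - 4x² + x + 6
f'(x) = 3x² - 8x + 1
x₀ = -0.5

Newton-Raphson formula: x_{n+1} = x_n - f(x_n)/f'(x_n)

Iteration 1:
  f(-0.500000) = 4.375000
  f'(-0.500000) = 5.750000
  x_1 = -0.500000 - 4.375000/5.750000 = -1.260870
Iteration 2:
  f(-1.260870) = -3.624558
  f'(-1.260870) = 15.856333
  x_2 = -1.260870 - (-3.624558)/15.856333 = -1.032282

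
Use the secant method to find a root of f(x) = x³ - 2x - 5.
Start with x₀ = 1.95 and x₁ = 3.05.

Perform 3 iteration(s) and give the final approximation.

f(x) = x³ - 2x - 5
x₀ = 1.95, x₁ = 3.05

Secant formula: x_{n+1} = x_n - f(x_n)(x_n - x_{n-1})/(f(x_n) - f(x_{n-1}))

Iteration 1:
  f(1.950000) = -1.485125
  f(3.050000) = 17.272625
  x_2 = 3.050000 - 17.272625×(3.050000 - 1.950000)/(17.272625 - (-1.485125))
       = 2.037091
Iteration 2:
  f(3.050000) = 17.272625
  f(2.037091) = -0.620781
  x_3 = 2.037091 - (-0.620781)×(2.037091 - 3.050000)/(-0.620781 - 17.272625)
       = 2.072232
Iteration 3:
  f(2.037091) = -0.620781
  f(2.072232) = -0.245993
  x_4 = 2.072232 - (-0.245993)×(2.072232 - 2.037091)/(-0.245993 - (-0.620781))
       = 2.095297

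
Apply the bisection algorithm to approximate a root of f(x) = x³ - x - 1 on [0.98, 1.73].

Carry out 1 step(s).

f(x) = x³ - x - 1
Initial interval: [0.98, 1.73]

Iteration 1:
  c_1 = (0.980000 + 1.730000)/2 = 1.355000
  f(c_1) = f(1.355000) = 0.132814
  f(a) × f(c) < 0, new interval: [0.980000, 1.355000]

After 1 iteration(s), the approximation is c_1 = 1.355000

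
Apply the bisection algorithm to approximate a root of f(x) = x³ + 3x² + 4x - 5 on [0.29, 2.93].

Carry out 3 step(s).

f(x) = x³ + 3x² + 4x - 5
Initial interval: [0.29, 2.93]

Iteration 1:
  c_1 = (0.290000 + 2.930000)/2 = 1.610000
  f(c_1) = f(1.610000) = 13.389581
  f(a) × f(c) < 0, new interval: [0.290000, 1.610000]
Iteration 2:
  c_2 = (0.290000 + 1.610000)/2 = 0.950000
  f(c_2) = f(0.950000) = 2.364875
  f(a) × f(c) < 0, new interval: [0.290000, 0.950000]
Iteration 3:
  c_3 = (0.290000 + 0.950000)/2 = 0.620000
  f(c_3) = f(0.620000) = -1.128472
  f(a) × f(c) ≥ 0, new interval: [0.620000, 0.950000]

After 3 iteration(s), the approximation is c_3 = 0.620000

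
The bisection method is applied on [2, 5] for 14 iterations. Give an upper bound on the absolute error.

Bisection error bound: |error| ≤ (b-a)/2^n
|error| ≤ (5 - 2)/2^14 = 3/2^14
|error| ≤ 0.0001831055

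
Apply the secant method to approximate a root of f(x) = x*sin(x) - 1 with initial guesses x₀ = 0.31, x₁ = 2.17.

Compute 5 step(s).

f(x) = x*sin(x) - 1
x₀ = 0.31, x₁ = 2.17

Secant formula: x_{n+1} = x_n - f(x_n)(x_n - x_{n-1})/(f(x_n) - f(x_{n-1}))

Iteration 1:
  f(0.310000) = -0.905432
  f(2.170000) = 0.791953
  x_2 = 2.170000 - 0.791953×(2.170000 - 0.310000)/(0.791953 - (-0.905432))
       = 1.302175
Iteration 2:
  f(2.170000) = 0.791953
  f(1.302175) = 0.255476
  x_3 = 1.302175 - 0.255476×(1.302175 - 2.170000)/(0.255476 - 0.791953)
       = 0.888908
Iteration 3:
  f(1.302175) = 0.255476
  f(0.888908) = -0.309866
  x_4 = 0.888908 - (-0.309866)×(0.888908 - 1.302175)/(-0.309866 - 0.255476)
       = 1.115421
Iteration 4:
  f(0.888908) = -0.309866
  f(1.115421) = 0.001755
  x_5 = 1.115421 - 0.001755×(1.115421 - 0.888908)/(0.001755 - (-0.309866))
       = 1.114145
Iteration 5:
  f(1.115421) = 0.001755
  f(1.114145) = -0.000017
  x_6 = 1.114145 - (-0.000017)×(1.114145 - 1.115421)/(-0.000017 - 0.001755)
       = 1.114157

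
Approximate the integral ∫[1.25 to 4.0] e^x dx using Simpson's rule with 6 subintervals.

f(x) = e^x
a = 1.25, b = 4.0, n = 6
h = (b - a)/n = 0.458333

Simpson's rule: (h/3)[f(x₀) + 4f(x₁) + 2f(x₂) + ... + f(xₙ)]

x_0 = 1.2500, f(x_0) = 3.490343, coefficient = 1
x_1 = 1.7083, f(x_1) = 5.519754, coefficient = 4
x_2 = 2.1667, f(x_2) = 8.729138, coefficient = 2
x_3 = 2.6250, f(x_3) = 13.804574, coefficient = 4
x_4 = 3.0833, f(x_4) = 21.831051, coefficient = 2
x_5 = 3.5417, f(x_5) = 34.524412, coefficient = 4
x_6 = 4.0000, f(x_6) = 54.598150, coefficient = 1

I ≈ (0.458333/3) × 334.603834 = 51.120030
Exact value: 51.107807
Error: 0.012223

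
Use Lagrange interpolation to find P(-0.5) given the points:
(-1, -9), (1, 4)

Lagrange interpolation formula:
P(x) = Σ yᵢ × Lᵢ(x)
where Lᵢ(x) = Π_{j≠i} (x - xⱼ)/(xᵢ - xⱼ)

L_0(-0.5) = (-0.5 - 1)/(-1 - 1) = 0.750000
L_1(-0.5) = (-0.5 - (-1))/(1 - (-1)) = 0.250000

P(-0.5) = (-9)×L_0(-0.5) + 4×L_1(-0.5)
P(-0.5) = -5.750000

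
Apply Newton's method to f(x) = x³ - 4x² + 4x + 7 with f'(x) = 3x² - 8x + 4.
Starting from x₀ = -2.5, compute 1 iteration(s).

f(x) = x³ - 4x² + 4x + 7
f'(x) = 3x² - 8x + 4
x₀ = -2.5

Newton-Raphson formula: x_{n+1} = x_n - f(x_n)/f'(x_n)

Iteration 1:
  f(-2.500000) = -43.625000
  f'(-2.500000) = 42.750000
  x_1 = -2.500000 - (-43.625000)/42.750000 = -1.479532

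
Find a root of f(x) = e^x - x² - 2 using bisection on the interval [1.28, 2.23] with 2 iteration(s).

f(x) = e^x - x² - 2
Initial interval: [1.28, 2.23]

Iteration 1:
  c_1 = (1.280000 + 2.230000)/2 = 1.755000
  f(c_1) = f(1.755000) = 0.703423
  f(a) × f(c) < 0, new interval: [1.280000, 1.755000]
Iteration 2:
  c_2 = (1.280000 + 1.755000)/2 = 1.517500
  f(c_2) = f(1.517500) = 0.258003
  f(a) × f(c) < 0, new interval: [1.280000, 1.517500]

After 2 iteration(s), the approximation is c_2 = 1.517500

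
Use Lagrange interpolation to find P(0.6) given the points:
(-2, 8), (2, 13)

Lagrange interpolation formula:
P(x) = Σ yᵢ × Lᵢ(x)
where Lᵢ(x) = Π_{j≠i} (x - xⱼ)/(xᵢ - xⱼ)

L_0(0.6) = (0.6 - 2)/(-2 - 2) = 0.350000
L_1(0.6) = (0.6 - (-2))/(2 - (-2)) = 0.650000

P(0.6) = 8×L_0(0.6) + 13×L_1(0.6)
P(0.6) = 11.250000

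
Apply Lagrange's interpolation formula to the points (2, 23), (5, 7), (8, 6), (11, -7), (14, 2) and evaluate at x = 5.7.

Lagrange interpolation formula:
P(x) = Σ yᵢ × Lᵢ(x)
where Lᵢ(x) = Π_{j≠i} (x - xⱼ)/(xᵢ - xⱼ)

L_0(5.7) = (5.7 - 5)/(2 - 5) × (5.7 - 8)/(2 - 8) × (5.7 - 11)/(2 - 11) × (5.7 - 14)/(2 - 14) = -0.036432
L_1(5.7) = (5.7 - 2)/(5 - 2) × (5.7 - 8)/(5 - 8) × (5.7 - 11)/(5 - 11) × (5.7 - 14)/(5 - 14) = 0.770278
L_2(5.7) = (5.7 - 2)/(8 - 2) × (5.7 - 5)/(8 - 5) × (5.7 - 11)/(8 - 11) × (5.7 - 14)/(8 - 14) = 0.351648
L_3(5.7) = (5.7 - 2)/(11 - 2) × (5.7 - 5)/(11 - 5) × (5.7 - 8)/(11 - 8) × (5.7 - 14)/(11 - 14) = -0.101735
L_4(5.7) = (5.7 - 2)/(14 - 2) × (5.7 - 5)/(14 - 5) × (5.7 - 8)/(14 - 8) × (5.7 - 11)/(14 - 11) = 0.016241

P(5.7) = 23×L_0(5.7) + 7×L_1(5.7) + 6×L_2(5.7) + (-7)×L_3(5.7) + 2×L_4(5.7)
P(5.7) = 7.408522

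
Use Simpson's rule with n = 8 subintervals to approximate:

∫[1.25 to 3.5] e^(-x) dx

f(x) = e^(-x)
a = 1.25, b = 3.5, n = 8
h = (b - a)/n = 0.281250

Simpson's rule: (h/3)[f(x₀) + 4f(x₁) + 2f(x₂) + ... + f(xₙ)]

x_0 = 1.2500, f(x_0) = 0.286505, coefficient = 1
x_1 = 1.5312, f(x_1) = 0.216265, coefficient = 4
x_2 = 1.8125, f(x_2) = 0.163246, coefficient = 2
x_3 = 2.0938, f(x_3) = 0.123224, coefficient = 4
x_4 = 2.3750, f(x_4) = 0.093014, coefficient = 2
x_5 = 2.6562, f(x_5) = 0.070211, coefficient = 4
x_6 = 2.9375, f(x_6) = 0.052998, coefficient = 2
x_7 = 3.2188, f(x_7) = 0.040005, coefficient = 4
x_8 = 3.5000, f(x_8) = 0.030197, coefficient = 1

I ≈ (0.281250/3) × 2.734040 = 0.256316
Exact value: 0.256307
Error: 0.000009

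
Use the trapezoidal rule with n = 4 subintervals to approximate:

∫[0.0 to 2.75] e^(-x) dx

f(x) = e^(-x)
a = 0.0, b = 2.75, n = 4
h = (b - a)/n = 0.687500

Trapezoidal rule: (h/2)[f(x₀) + 2f(x₁) + 2f(x₂) + ... + f(xₙ)]

x_0 = 0.0000, f(x_0) = 1.000000, coefficient = 1
x_1 = 0.6875, f(x_1) = 0.502832, coefficient = 2
x_2 = 1.3750, f(x_2) = 0.252840, coefficient = 2
x_3 = 2.0625, f(x_3) = 0.127136, coefficient = 2
x_4 = 2.7500, f(x_4) = 0.063928, coefficient = 1

I ≈ (0.687500/2) × 2.829542 = 0.972655
Exact value: 0.936072
Error: 0.036583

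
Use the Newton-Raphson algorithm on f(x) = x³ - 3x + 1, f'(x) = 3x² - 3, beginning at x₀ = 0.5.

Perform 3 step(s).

f(x) = x³ - 3x + 1
f'(x) = 3x² - 3
x₀ = 0.5

Newton-Raphson formula: x_{n+1} = x_n - f(x_n)/f'(x_n)

Iteration 1:
  f(0.500000) = -0.375000
  f'(0.500000) = -2.250000
  x_1 = 0.500000 - (-0.375000)/(-2.250000) = 0.333333
Iteration 2:
  f(0.333333) = 0.037037
  f'(0.333333) = -2.666667
  x_2 = 0.333333 - 0.037037/(-2.666667) = 0.347222
Iteration 3:
  f(0.347222) = 0.000196
  f'(0.347222) = -2.638310
  x_3 = 0.347222 - 0.000196/(-2.638310) = 0.347296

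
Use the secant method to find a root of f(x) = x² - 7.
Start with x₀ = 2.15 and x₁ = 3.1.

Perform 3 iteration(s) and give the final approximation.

f(x) = x² - 7
x₀ = 2.15, x₁ = 3.1

Secant formula: x_{n+1} = x_n - f(x_n)(x_n - x_{n-1})/(f(x_n) - f(x_{n-1}))

Iteration 1:
  f(2.150000) = -2.377500
  f(3.100000) = 2.610000
  x_2 = 3.100000 - 2.610000×(3.100000 - 2.150000)/(2.610000 - (-2.377500))
       = 2.602857
Iteration 2:
  f(3.100000) = 2.610000
  f(2.602857) = -0.225135
  x_3 = 2.602857 - (-0.225135)×(2.602857 - 3.100000)/(-0.225135 - 2.610000)
       = 2.642335
Iteration 3:
  f(2.602857) = -0.225135
  f(2.642335) = -0.018067
  x_4 = 2.642335 - (-0.018067)×(2.642335 - 2.602857)/(-0.018067 - (-0.225135))
       = 2.645779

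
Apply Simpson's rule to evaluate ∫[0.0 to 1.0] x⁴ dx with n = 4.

f(x) = x⁴
a = 0.0, b = 1.0, n = 4
h = (b - a)/n = 0.250000

Simpson's rule: (h/3)[f(x₀) + 4f(x₁) + 2f(x₂) + ... + f(xₙ)]

x_0 = 0.0000, f(x_0) = 0.000000, coefficient = 1
x_1 = 0.2500, f(x_1) = 0.003906, coefficient = 4
x_2 = 0.5000, f(x_2) = 0.062500, coefficient = 2
x_3 = 0.7500, f(x_3) = 0.316406, coefficient = 4
x_4 = 1.0000, f(x_4) = 1.000000, coefficient = 1

I ≈ (0.250000/3) × 2.406250 = 0.200521
Exact value: 0.200000
Error: 0.000521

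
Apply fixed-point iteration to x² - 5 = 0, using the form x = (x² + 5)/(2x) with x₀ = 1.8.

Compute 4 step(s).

Equation: x² - 5 = 0
Fixed-point form: x = (x² + 5)/(2x)
x₀ = 1.8

x_1 = g(1.800000) = 2.288889
x_2 = g(2.288889) = 2.236677
x_3 = g(2.236677) = 2.236068
x_4 = g(2.236068) = 2.236068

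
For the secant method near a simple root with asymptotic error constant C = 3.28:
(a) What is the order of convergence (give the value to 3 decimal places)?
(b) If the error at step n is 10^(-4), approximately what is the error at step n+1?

(a) Secant method has superlinear convergence with order φ = (1+√5)/2 ≈ 1.618.
    This means |e_{n+1}| ≈ C|e_n|^1.618.

(b) With |e_n| = 10^(-4) and C = 3.28:
    |e_{n+1}| ≈ 3.28 × (10^(-4))^1.618 = 3.28 × 10^(-6.47)

(a) ≈ 1.618 (golden ratio); (b) |e_{n+1}| ≈ 1.106e-06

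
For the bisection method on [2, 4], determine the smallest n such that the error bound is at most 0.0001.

We need (b-a)/2^n ≤ 0.0001
(4 - 2)/2^n ≤ 0.0001
2/2^n ≤ 0.0001
2^n ≥ 20000
n ≥ log₂(20000) = 14.29
n ≥ 15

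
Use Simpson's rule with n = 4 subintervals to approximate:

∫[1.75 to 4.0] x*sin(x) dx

f(x) = x*sin(x)
a = 1.75, b = 4.0, n = 4
h = (b - a)/n = 0.562500

Simpson's rule: (h/3)[f(x₀) + 4f(x₁) + 2f(x₂) + ... + f(xₙ)]

x_0 = 1.7500, f(x_0) = 1.721975, coefficient = 1
x_1 = 2.3125, f(x_1) = 1.705050, coefficient = 4
x_2 = 2.8750, f(x_2) = 0.757407, coefficient = 2
x_3 = 3.4375, f(x_3) = -1.002402, coefficient = 4
x_4 = 4.0000, f(x_4) = -3.027210, coefficient = 1

I ≈ (0.562500/3) × 3.020170 = 0.566282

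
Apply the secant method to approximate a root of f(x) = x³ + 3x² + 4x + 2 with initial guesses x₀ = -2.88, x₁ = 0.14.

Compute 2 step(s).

f(x) = x³ + 3x² + 4x + 2
x₀ = -2.88, x₁ = 0.14

Secant formula: x_{n+1} = x_n - f(x_n)(x_n - x_{n-1})/(f(x_n) - f(x_{n-1}))

Iteration 1:
  f(-2.880000) = -8.524672
  f(0.140000) = 2.621544
  x_2 = 0.140000 - 2.621544×(0.140000 - (-2.880000))/(2.621544 - (-8.524672))
       = -0.570292
Iteration 2:
  f(0.140000) = 2.621544
  f(-0.570292) = 0.509054
  x_3 = -0.570292 - 0.509054×(-0.570292 - 0.140000)/(0.509054 - 2.621544)
       = -0.741453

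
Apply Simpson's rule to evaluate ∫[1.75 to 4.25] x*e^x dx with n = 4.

f(x) = x*e^x
a = 1.75, b = 4.25, n = 4
h = (b - a)/n = 0.625000

Simpson's rule: (h/3)[f(x₀) + 4f(x₁) + 2f(x₂) + ... + f(xₙ)]

x_0 = 1.7500, f(x_0) = 10.070555, coefficient = 1
x_1 = 2.3750, f(x_1) = 25.533656, coefficient = 4
x_2 = 3.0000, f(x_2) = 60.256611, coefficient = 2
x_3 = 3.6250, f(x_3) = 136.027121, coefficient = 4
x_4 = 4.2500, f(x_4) = 297.948002, coefficient = 1

I ≈ (0.625000/3) × 1074.774890 = 223.911435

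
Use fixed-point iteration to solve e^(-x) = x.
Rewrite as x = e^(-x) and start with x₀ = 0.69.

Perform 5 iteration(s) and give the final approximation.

Equation: e^(-x) = x
Fixed-point form: x = e^(-x)
x₀ = 0.69

x_1 = g(0.690000) = 0.501576
x_2 = g(0.501576) = 0.605575
x_3 = g(0.605575) = 0.545760
x_4 = g(0.545760) = 0.579401
x_5 = g(0.579401) = 0.560234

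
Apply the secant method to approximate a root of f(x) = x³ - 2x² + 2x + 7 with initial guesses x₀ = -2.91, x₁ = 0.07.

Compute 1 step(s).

f(x) = x³ - 2x² + 2x + 7
x₀ = -2.91, x₁ = 0.07

Secant formula: x_{n+1} = x_n - f(x_n)(x_n - x_{n-1})/(f(x_n) - f(x_{n-1}))

Iteration 1:
  f(-2.910000) = -40.398371
  f(0.070000) = 7.130543
  x_2 = 0.070000 - 7.130543×(0.070000 - (-2.910000))/(7.130543 - (-40.398371))
       = -0.377076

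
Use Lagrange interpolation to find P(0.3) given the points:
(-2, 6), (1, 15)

Lagrange interpolation formula:
P(x) = Σ yᵢ × Lᵢ(x)
where Lᵢ(x) = Π_{j≠i} (x - xⱼ)/(xᵢ - xⱼ)

L_0(0.3) = (0.3 - 1)/(-2 - 1) = 0.233333
L_1(0.3) = (0.3 - (-2))/(1 - (-2)) = 0.766667

P(0.3) = 6×L_0(0.3) + 15×L_1(0.3)
P(0.3) = 12.900000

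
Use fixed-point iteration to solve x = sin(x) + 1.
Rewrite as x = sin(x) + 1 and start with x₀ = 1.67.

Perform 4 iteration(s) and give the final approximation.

Equation: x = sin(x) + 1
Fixed-point form: x = sin(x) + 1
x₀ = 1.67

x_1 = g(1.670000) = 1.995083
x_2 = g(1.995083) = 1.911332
x_3 = g(1.911332) = 1.942576
x_4 = g(1.942576) = 1.931682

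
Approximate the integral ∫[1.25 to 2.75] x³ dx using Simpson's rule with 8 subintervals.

f(x) = x³
a = 1.25, b = 2.75, n = 8
h = (b - a)/n = 0.187500

Simpson's rule: (h/3)[f(x₀) + 4f(x₁) + 2f(x₂) + ... + f(xₙ)]

x_0 = 1.2500, f(x_0) = 1.953125, coefficient = 1
x_1 = 1.4375, f(x_1) = 2.970459, coefficient = 4
x_2 = 1.6250, f(x_2) = 4.291016, coefficient = 2
x_3 = 1.8125, f(x_3) = 5.954346, coefficient = 4
x_4 = 2.0000, f(x_4) = 8.000000, coefficient = 2
x_5 = 2.1875, f(x_5) = 10.467529, coefficient = 4
x_6 = 2.3750, f(x_6) = 13.396484, coefficient = 2
x_7 = 2.5625, f(x_7) = 16.826416, coefficient = 4
x_8 = 2.7500, f(x_8) = 20.796875, coefficient = 1

I ≈ (0.187500/3) × 219.000000 = 13.687500
Exact value: 13.687500
Error: 0.000000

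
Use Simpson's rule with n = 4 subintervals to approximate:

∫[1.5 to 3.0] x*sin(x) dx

f(x) = x*sin(x)
a = 1.5, b = 3.0, n = 4
h = (b - a)/n = 0.375000

Simpson's rule: (h/3)[f(x₀) + 4f(x₁) + 2f(x₂) + ... + f(xₙ)]

x_0 = 1.5000, f(x_0) = 1.496242, coefficient = 1
x_1 = 1.8750, f(x_1) = 1.788911, coefficient = 4
x_2 = 2.2500, f(x_2) = 1.750665, coefficient = 2
x_3 = 2.6250, f(x_3) = 1.296541, coefficient = 4
x_4 = 3.0000, f(x_4) = 0.423360, coefficient = 1

I ≈ (0.375000/3) × 17.762738 = 2.220342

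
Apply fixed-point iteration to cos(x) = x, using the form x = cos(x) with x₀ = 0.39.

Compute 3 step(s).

Equation: cos(x) = x
Fixed-point form: x = cos(x)
x₀ = 0.39

x_1 = g(0.390000) = 0.924909
x_2 = g(0.924909) = 0.601907
x_3 = g(0.601907) = 0.824257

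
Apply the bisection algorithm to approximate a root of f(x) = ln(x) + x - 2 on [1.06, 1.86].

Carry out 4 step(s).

f(x) = ln(x) + x - 2
Initial interval: [1.06, 1.86]

Iteration 1:
  c_1 = (1.060000 + 1.860000)/2 = 1.460000
  f(c_1) = f(1.460000) = -0.161564
  f(a) × f(c) ≥ 0, new interval: [1.460000, 1.860000]
Iteration 2:
  c_2 = (1.460000 + 1.860000)/2 = 1.660000
  f(c_2) = f(1.660000) = 0.166818
  f(a) × f(c) < 0, new interval: [1.460000, 1.660000]
Iteration 3:
  c_3 = (1.460000 + 1.660000)/2 = 1.560000
  f(c_3) = f(1.560000) = 0.004686
  f(a) × f(c) < 0, new interval: [1.460000, 1.560000]
Iteration 4:
  c_4 = (1.460000 + 1.560000)/2 = 1.510000
  f(c_4) = f(1.510000) = -0.077890
  f(a) × f(c) ≥ 0, new interval: [1.510000, 1.560000]

After 4 iteration(s), the approximation is c_4 = 1.510000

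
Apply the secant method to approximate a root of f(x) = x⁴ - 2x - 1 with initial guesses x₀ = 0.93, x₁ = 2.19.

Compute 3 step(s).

f(x) = x⁴ - 2x - 1
x₀ = 0.93, x₁ = 2.19

Secant formula: x_{n+1} = x_n - f(x_n)(x_n - x_{n-1})/(f(x_n) - f(x_{n-1}))

Iteration 1:
  f(0.930000) = -2.111948
  f(2.190000) = 17.622575
  x_2 = 2.190000 - 17.622575×(2.190000 - 0.930000)/(17.622575 - (-2.111948))
       = 1.064843
Iteration 2:
  f(2.190000) = 17.622575
  f(1.064843) = -1.843979
  x_3 = 1.064843 - (-1.843979)×(1.064843 - 2.190000)/(-1.843979 - 17.622575)
       = 1.171424
Iteration 3:
  f(1.064843) = -1.843979
  f(1.171424) = -1.459823
  x_4 = 1.171424 - (-1.459823)×(1.171424 - 1.064843)/(-1.459823 - (-1.843979))
       = 1.576440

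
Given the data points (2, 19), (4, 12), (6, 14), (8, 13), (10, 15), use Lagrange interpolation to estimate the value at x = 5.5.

Lagrange interpolation formula:
P(x) = Σ yᵢ × Lᵢ(x)
where Lᵢ(x) = Π_{j≠i} (x - xⱼ)/(xᵢ - xⱼ)

L_0(5.5) = (5.5 - 4)/(2 - 4) × (5.5 - 6)/(2 - 6) × (5.5 - 8)/(2 - 8) × (5.5 - 10)/(2 - 10) = -0.021973
L_1(5.5) = (5.5 - 2)/(4 - 2) × (5.5 - 6)/(4 - 6) × (5.5 - 8)/(4 - 8) × (5.5 - 10)/(4 - 10) = 0.205078
L_2(5.5) = (5.5 - 2)/(6 - 2) × (5.5 - 4)/(6 - 4) × (5.5 - 8)/(6 - 8) × (5.5 - 10)/(6 - 10) = 0.922852
L_3(5.5) = (5.5 - 2)/(8 - 2) × (5.5 - 4)/(8 - 4) × (5.5 - 6)/(8 - 6) × (5.5 - 10)/(8 - 10) = -0.123047
L_4(5.5) = (5.5 - 2)/(10 - 2) × (5.5 - 4)/(10 - 4) × (5.5 - 6)/(10 - 6) × (5.5 - 8)/(10 - 8) = 0.017090

P(5.5) = 19×L_0(5.5) + 12×L_1(5.5) + 14×L_2(5.5) + 13×L_3(5.5) + 15×L_4(5.5)
P(5.5) = 13.620117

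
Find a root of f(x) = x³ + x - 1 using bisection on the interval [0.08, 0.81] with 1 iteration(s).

f(x) = x³ + x - 1
Initial interval: [0.08, 0.81]

Iteration 1:
  c_1 = (0.080000 + 0.810000)/2 = 0.445000
  f(c_1) = f(0.445000) = -0.466879
  f(a) × f(c) ≥ 0, new interval: [0.445000, 0.810000]

After 1 iteration(s), the approximation is c_1 = 0.445000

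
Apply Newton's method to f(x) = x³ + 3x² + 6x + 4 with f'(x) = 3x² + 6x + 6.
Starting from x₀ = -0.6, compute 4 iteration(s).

f(x) = x³ + 3x² + 6x + 4
f'(x) = 3x² + 6x + 6
x₀ = -0.6

Newton-Raphson formula: x_{n+1} = x_n - f(x_n)/f'(x_n)

Iteration 1:
  f(-0.600000) = 1.264000
  f'(-0.600000) = 3.480000
  x_1 = -0.600000 - 1.264000/3.480000 = -0.963218
Iteration 2:
  f(-0.963218) = 0.110395
  f'(-0.963218) = 3.004059
  x_2 = -0.963218 - 0.110395/3.004059 = -0.999967
Iteration 3:
  f(-0.999967) = 0.000099
  f'(-0.999967) = 3.000000
  x_3 = -0.999967 - 0.000099/3.000000 = -1.000000
Iteration 4:
  f(-1.000000) = 0.000000
  f'(-1.000000) = 3.000000
  x_4 = -1.000000 - 0.000000/3.000000 = -1.000000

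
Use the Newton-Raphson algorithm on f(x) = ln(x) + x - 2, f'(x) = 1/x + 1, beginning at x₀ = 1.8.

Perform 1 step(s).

f(x) = ln(x) + x - 2
f'(x) = 1/x + 1
x₀ = 1.8

Newton-Raphson formula: x_{n+1} = x_n - f(x_n)/f'(x_n)

Iteration 1:
  f(1.800000) = 0.387787
  f'(1.800000) = 1.555556
  x_1 = 1.800000 - 0.387787/1.555556 = 1.550709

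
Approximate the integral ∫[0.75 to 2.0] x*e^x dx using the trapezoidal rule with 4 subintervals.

f(x) = x*e^x
a = 0.75, b = 2.0, n = 4
h = (b - a)/n = 0.312500

Trapezoidal rule: (h/2)[f(x₀) + 2f(x₁) + 2f(x₂) + ... + f(xₙ)]

x_0 = 0.7500, f(x_0) = 1.587750, coefficient = 1
x_1 = 1.0625, f(x_1) = 3.074446, coefficient = 2
x_2 = 1.3750, f(x_2) = 5.438230, coefficient = 2
x_3 = 1.6875, f(x_3) = 9.122539, coefficient = 2
x_4 = 2.0000, f(x_4) = 14.778112, coefficient = 1

I ≈ (0.312500/2) × 51.636292 = 8.068171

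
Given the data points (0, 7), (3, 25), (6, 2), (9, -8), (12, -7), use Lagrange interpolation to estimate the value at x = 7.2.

Lagrange interpolation formula:
P(x) = Σ yᵢ × Lᵢ(x)
where Lᵢ(x) = Π_{j≠i} (x - xⱼ)/(xᵢ - xⱼ)

L_0(7.2) = (7.2 - 3)/(0 - 3) × (7.2 - 6)/(0 - 6) × (7.2 - 9)/(0 - 9) × (7.2 - 12)/(0 - 12) = 0.022400
L_1(7.2) = (7.2 - 0)/(3 - 0) × (7.2 - 6)/(3 - 6) × (7.2 - 9)/(3 - 9) × (7.2 - 12)/(3 - 12) = -0.153600
L_2(7.2) = (7.2 - 0)/(6 - 0) × (7.2 - 3)/(6 - 3) × (7.2 - 9)/(6 - 9) × (7.2 - 12)/(6 - 12) = 0.806400
L_3(7.2) = (7.2 - 0)/(9 - 0) × (7.2 - 3)/(9 - 3) × (7.2 - 6)/(9 - 6) × (7.2 - 12)/(9 - 12) = 0.358400
L_4(7.2) = (7.2 - 0)/(12 - 0) × (7.2 - 3)/(12 - 3) × (7.2 - 6)/(12 - 6) × (7.2 - 9)/(12 - 9) = -0.033600

P(7.2) = 7×L_0(7.2) + 25×L_1(7.2) + 2×L_2(7.2) + (-8)×L_3(7.2) + (-7)×L_4(7.2)
P(7.2) = -4.702400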